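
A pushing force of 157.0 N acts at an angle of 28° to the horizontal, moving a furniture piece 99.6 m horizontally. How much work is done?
W = F·d·cosθ = (157.0)(99.6)cos(28°) = 13810 J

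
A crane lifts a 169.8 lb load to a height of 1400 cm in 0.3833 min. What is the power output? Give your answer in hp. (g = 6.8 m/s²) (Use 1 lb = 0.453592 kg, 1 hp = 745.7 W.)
Convert to SI: m = 77.0199 kg, h = 14.0 m, t = 22.998 s
P = mgh/t = (77.0199)(6.8)(14.0)/22.998 = 318.823 W = 0.4275 hp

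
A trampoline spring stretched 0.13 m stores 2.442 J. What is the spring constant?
k = 2·PE/x² = 2·2.442/(0.13)² = 289.0 N/m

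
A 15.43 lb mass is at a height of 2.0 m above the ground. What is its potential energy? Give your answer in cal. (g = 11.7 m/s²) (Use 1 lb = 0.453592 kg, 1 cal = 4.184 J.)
Convert to SI: m = 6.99892 kg, h = 2.0 m
PE = mgh = (6.99892)(11.7)(2.0) = 163.775 J = 39.14 cal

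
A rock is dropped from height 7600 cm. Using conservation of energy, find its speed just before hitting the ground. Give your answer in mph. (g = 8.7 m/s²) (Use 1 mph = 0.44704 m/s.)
Convert to SI: h = 76.0 m
mgh = ½mv² ⇒ v = √(2gh) = √(2·8.7·76.0) = 36.3648 m/s = 81.35 mph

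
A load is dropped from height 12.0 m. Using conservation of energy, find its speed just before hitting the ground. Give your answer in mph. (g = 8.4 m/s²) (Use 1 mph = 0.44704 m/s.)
mgh = ½mv² ⇒ v = √(2gh) = √(2·8.4·12.0) = 14.1986 m/s = 31.76 mph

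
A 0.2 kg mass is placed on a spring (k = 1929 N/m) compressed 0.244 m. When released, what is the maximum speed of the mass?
½kx² = ½mv² ⇒ v = x√(k/m) = (0.244)√(1929/0.2) = 23.96 m/s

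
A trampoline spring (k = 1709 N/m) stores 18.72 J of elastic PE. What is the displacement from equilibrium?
x = √(2·PE/k) = √(2·18.72/1709) = 0.148 m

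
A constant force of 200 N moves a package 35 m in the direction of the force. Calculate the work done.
W = F·d = (200)(35) = 7000 J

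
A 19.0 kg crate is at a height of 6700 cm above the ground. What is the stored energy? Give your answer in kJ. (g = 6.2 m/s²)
Convert to SI: m = 19.0 kg, h = 67.0 m
PE = mgh = (19.0)(6.2)(67.0) = 7892.6 J = 7.893 kJ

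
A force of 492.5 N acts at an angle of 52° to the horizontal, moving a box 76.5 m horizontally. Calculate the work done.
W = F·d·cosθ = (492.5)(76.5)cos(52°) = 23200 J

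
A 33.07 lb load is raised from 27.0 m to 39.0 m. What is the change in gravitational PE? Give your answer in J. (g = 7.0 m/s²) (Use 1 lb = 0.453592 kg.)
Convert to SI: m = 15.0003 kg, Δh = 12.0 m
ΔPE = mgΔh = (15.0003)(7.0)(12.0) = 1260 J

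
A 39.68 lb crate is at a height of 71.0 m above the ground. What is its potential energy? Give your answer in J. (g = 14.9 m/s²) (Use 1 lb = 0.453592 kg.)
Convert to SI: m = 17.9985 kg, h = 71.0 m
PE = mgh = (17.9985)(14.9)(71.0) = 19040 J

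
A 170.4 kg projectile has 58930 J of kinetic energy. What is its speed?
v = √(2·KE/m) = √(2·58930/170.4) = 26.3 m/s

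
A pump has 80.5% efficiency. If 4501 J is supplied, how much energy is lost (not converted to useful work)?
W_lost = W_in(1 − η) = 4501·(1 − 0.805) = 877.7 J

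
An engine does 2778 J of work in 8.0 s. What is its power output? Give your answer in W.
P = W/t = 2778.0/8.0 = 347.3 W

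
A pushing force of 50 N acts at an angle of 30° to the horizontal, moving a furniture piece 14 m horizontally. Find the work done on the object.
W = F·d·cosθ = (50)(14)cos(30°) = 606.2 J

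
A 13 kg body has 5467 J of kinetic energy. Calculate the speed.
v = √(2·KE/m) = √(2·5467/13) = 29.0 m/s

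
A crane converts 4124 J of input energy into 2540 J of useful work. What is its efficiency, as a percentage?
η = W_out/W_in = 2540/4124 = 61.59%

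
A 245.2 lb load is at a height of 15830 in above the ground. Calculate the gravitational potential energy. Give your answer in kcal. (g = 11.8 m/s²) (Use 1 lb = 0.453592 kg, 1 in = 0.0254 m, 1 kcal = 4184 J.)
Convert to SI: m = 111.221 kg, h = 402.082 m
PE = mgh = (111.221)(11.8)(402.082) = 527694 J = 126.1 kcal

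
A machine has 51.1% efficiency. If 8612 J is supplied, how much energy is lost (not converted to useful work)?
W_lost = W_in(1 − η) = 8612·(1 − 0.511) = 4211 J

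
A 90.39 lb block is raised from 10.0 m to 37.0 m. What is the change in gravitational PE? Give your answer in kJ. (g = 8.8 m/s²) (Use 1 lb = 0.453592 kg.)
Convert to SI: m = 41.0002 kg, Δh = 27.0 m
ΔPE = mgΔh = (41.0002)(8.8)(27.0) = 9741.64 J = 9.742 kJ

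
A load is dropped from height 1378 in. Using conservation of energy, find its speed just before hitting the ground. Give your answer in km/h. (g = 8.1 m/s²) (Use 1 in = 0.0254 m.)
Convert to SI: h = 35.0012 m
mgh = ½mv² ⇒ v = √(2gh) = √(2·8.1·35.0012) = 23.8122 m/s = 85.72 km/h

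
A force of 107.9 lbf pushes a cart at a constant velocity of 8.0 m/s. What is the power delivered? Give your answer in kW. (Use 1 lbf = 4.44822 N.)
Convert to SI: F = 479.963 N, v = 8.0 m/s
P = Fv = (479.963)(8.0) = 3839.7 W = 3.84 kW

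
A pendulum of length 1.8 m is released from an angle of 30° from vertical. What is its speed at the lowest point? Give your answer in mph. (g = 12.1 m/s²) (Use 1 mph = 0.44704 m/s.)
h = L(1 − cosθ) = 1.8(1 − cos30°) = 0.241154 m
v = √(2gh) = √(2·12.1·0.241154) = 2.41577 m/s = 5.404 mph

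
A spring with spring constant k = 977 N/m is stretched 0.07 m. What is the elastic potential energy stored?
PE = ½kx² = ½(977)(0.07)² = 2.394 J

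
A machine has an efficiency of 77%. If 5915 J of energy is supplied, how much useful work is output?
W_out = η·W_in = 0.77·5915 = 4554.55 J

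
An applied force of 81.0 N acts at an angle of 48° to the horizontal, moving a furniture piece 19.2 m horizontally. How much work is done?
W = F·d·cosθ = (81.0)(19.2)cos(48°) = 1041 J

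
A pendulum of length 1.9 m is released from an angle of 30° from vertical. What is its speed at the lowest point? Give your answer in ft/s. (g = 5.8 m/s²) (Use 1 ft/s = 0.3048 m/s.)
h = L(1 − cosθ) = 1.9(1 − cos30°) = 0.254552 m
v = √(2gh) = √(2·5.8·0.254552) = 1.71837 m/s = 5.638 ft/s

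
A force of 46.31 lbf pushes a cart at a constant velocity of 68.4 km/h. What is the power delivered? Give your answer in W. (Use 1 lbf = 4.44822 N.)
Convert to SI: F = 205.997 N, v = 19.0 m/s
P = Fv = (205.997)(19.0) = 3914 W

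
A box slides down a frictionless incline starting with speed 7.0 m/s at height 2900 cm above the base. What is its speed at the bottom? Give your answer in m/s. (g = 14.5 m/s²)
Convert to SI: v₀ = 7.0 m/s, h = 29.0 m
½mv₀² + mgh = ½mv² ⇒ v = √(v₀² + 2gh) = √(7.0² + 2·14.5·29.0) = 29.83 m/s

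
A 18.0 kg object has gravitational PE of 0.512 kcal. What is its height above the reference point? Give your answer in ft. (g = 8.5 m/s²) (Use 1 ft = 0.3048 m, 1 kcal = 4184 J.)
Convert to SI: m = 18.0 kg, PE = 2142.21 J
h = PE/(mg) = 2142.21/(18.0·8.5) = 14.0014 m = 45.94 ft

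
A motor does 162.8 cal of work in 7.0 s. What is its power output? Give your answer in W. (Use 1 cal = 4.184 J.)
Convert to SI: W = 681.155 J, t = 7.0 s
P = W/t = 681.155/7.0 = 97.31 W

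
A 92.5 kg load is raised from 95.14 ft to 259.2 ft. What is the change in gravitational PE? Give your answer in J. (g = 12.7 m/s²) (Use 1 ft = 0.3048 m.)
Convert to SI: m = 92.5 kg, Δh = 50.0055 m
ΔPE = mgΔh = (92.5)(12.7)(50.0055) = 58740 J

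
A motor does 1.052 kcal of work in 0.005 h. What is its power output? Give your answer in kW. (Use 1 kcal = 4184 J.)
Convert to SI: W = 4401.57 J, t = 18.0 s
P = W/t = 4401.57/18.0 = 244.532 W = 0.2445 kW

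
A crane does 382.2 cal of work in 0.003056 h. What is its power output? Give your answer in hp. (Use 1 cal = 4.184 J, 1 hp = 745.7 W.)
Convert to SI: W = 1599.12 J, t = 11.0016 s
P = W/t = 1599.12/11.0016 = 145.354 W = 0.1949 hp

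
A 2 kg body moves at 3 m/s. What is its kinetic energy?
KE = ½mv² = ½(2)(3)² = 9.0 J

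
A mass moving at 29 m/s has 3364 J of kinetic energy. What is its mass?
m = 2·KE/v² = 2·3364/(29)² = 8.0 kg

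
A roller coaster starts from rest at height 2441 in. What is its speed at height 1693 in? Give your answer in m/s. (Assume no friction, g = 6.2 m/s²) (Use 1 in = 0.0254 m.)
Convert to SI: h₁−h₂ = 18.9992 m
mgh₁ = mgh₂ + ½mv² ⇒ v = √(2g(h₁−h₂)) = √(2·6.2·18.9992) = 15.35 m/s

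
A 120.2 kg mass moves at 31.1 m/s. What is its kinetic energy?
KE = ½mv² = ½(120.2)(31.1)² = 58130 J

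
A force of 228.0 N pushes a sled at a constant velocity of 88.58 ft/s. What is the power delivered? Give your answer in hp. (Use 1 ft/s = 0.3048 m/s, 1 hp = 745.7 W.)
Convert to SI: F = 228.0 N, v = 26.9992 m/s
P = Fv = (228.0)(26.9992) = 6155.81 W = 8.255 hp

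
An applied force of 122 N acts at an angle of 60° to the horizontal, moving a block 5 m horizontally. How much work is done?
W = F·d·cosθ = (122)(5)cos(60°) = 305.0 J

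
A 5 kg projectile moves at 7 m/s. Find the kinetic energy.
KE = ½mv² = ½(5)(7)² = 122.5 J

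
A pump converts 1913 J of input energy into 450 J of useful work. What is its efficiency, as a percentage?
η = W_out/W_in = 450/1913 = 23.52%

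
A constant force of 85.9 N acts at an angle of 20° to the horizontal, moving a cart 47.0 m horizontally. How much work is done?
W = F·d·cosθ = (85.9)(47.0)cos(20°) = 3794 J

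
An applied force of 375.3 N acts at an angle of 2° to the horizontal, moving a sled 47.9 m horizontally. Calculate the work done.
W = F·d·cosθ = (375.3)(47.9)cos(2°) = 17970 J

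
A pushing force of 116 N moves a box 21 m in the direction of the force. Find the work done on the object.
W = F·d = (116)(21) = 2436 J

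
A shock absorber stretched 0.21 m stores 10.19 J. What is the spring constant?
k = 2·PE/x² = 2·10.19/(0.21)² = 462.1 N/m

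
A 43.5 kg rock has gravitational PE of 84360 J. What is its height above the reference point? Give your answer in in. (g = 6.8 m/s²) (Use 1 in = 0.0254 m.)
h = PE/(mg) = 84360.0/(43.5·6.8) = 285.193 m = 11230 in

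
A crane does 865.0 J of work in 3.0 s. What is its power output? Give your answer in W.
P = W/t = 865.0/3.0 = 288.3 W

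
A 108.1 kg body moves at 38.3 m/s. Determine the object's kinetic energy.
KE = ½mv² = ½(108.1)(38.3)² = 79290 J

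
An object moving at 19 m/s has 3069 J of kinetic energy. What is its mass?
m = 2·KE/v² = 2·3069/(19)² = 17.0 kg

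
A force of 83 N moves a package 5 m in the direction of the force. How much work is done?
W = F·d = (83)(5) = 415.0 J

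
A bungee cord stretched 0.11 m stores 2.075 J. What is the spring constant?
k = 2·PE/x² = 2·2.075/(0.11)² = 343.0 N/m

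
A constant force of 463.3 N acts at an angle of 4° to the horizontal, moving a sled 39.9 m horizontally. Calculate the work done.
W = F·d·cosθ = (463.3)(39.9)cos(4°) = 18440 J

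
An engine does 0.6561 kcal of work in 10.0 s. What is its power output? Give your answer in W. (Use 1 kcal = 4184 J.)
Convert to SI: W = 2745.12 J, t = 10.0 s
P = W/t = 2745.12/10.0 = 274.5 W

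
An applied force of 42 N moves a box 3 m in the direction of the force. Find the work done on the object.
W = F·d = (42)(3) = 126.0 J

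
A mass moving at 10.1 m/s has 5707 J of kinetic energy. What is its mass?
m = 2·KE/v² = 2·5707/(10.1)² = 111.9 kg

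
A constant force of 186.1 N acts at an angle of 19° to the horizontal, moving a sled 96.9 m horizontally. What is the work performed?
W = F·d·cosθ = (186.1)(96.9)cos(19°) = 17050 J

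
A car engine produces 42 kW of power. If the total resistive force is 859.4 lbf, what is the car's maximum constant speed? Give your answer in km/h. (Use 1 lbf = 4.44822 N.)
Convert to SI: F = 3822.8 N
P = Fv ⇒ v = P/F = 42000 W/3822.8 N = 10.9867 m/s = 39.55 km/h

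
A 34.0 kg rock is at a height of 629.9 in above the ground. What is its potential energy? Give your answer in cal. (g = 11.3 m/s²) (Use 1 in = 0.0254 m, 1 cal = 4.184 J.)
Convert to SI: m = 34.0 kg, h = 15.9995 m
PE = mgh = (34.0)(11.3)(15.9995) = 6146.99 J = 1469 cal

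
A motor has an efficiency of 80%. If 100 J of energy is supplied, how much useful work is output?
W_out = η·W_in = 0.8·100 = 80.0 J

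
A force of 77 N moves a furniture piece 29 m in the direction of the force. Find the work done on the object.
W = F·d = (77)(29) = 2233 J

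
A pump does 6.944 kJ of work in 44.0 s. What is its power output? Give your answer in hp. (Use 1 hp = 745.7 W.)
Convert to SI: W = 6944.0 J, t = 44.0 s
P = W/t = 6944.0/44.0 = 157.818 W = 0.2116 hp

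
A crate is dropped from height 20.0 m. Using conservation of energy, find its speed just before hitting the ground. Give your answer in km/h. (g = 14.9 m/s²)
mgh = ½mv² ⇒ v = √(2gh) = √(2·14.9·20.0) = 24.4131 m/s = 87.89 km/h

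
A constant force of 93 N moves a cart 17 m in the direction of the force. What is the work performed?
W = F·d = (93)(17) = 1581 J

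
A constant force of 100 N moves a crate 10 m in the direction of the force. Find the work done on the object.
W = F·d = (100)(10) = 1000 J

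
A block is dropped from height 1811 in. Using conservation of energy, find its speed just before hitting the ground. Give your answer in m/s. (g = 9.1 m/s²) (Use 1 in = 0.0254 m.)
Convert to SI: h = 45.9994 m
mgh = ½mv² ⇒ v = √(2gh) = √(2·9.1·45.9994) = 28.93 m/s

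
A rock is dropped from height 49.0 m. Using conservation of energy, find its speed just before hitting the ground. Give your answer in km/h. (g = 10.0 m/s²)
mgh = ½mv² ⇒ v = √(2gh) = √(2·10.0·49.0) = 31.305 m/s = 112.7 km/h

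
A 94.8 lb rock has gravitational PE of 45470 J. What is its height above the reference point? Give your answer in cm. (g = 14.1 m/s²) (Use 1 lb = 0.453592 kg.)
Convert to SI: m = 43.0005 kg, PE = 45470.0 J
h = PE/(mg) = 45470.0/(43.0005·14.1) = 74.99497 m = 7499 cm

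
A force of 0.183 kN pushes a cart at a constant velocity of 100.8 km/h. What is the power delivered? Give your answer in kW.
Convert to SI: F = 183.0 N, v = 28.0 m/s
P = Fv = (183.0)(28.0) = 5124.0 W = 5.124 kW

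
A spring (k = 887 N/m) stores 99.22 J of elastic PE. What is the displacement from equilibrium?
x = √(2·PE/k) = √(2·99.22/887) = 0.473 m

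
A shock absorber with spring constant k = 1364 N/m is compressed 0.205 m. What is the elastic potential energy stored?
PE = ½kx² = ½(1364)(0.205)² = 28.66 J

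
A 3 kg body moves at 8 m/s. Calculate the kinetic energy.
KE = ½mv² = ½(3)(8)² = 96.0 J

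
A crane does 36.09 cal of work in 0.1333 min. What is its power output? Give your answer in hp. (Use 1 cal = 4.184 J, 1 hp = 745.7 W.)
Convert to SI: W = 151.001 J, t = 7.998 s
P = W/t = 151.001/7.998 = 18.8798 W = 0.02532 hp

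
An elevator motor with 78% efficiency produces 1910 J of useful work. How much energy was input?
W_in = W_out/η = 1910/0.78 = 2449 J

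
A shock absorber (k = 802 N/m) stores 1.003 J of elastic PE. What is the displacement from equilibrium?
x = √(2·PE/k) = √(2·1.003/802) = 0.05001 m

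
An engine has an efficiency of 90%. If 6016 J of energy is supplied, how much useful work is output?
W_out = η·W_in = 0.9·6016 = 5414.4 J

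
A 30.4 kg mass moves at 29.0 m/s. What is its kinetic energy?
KE = ½mv² = ½(30.4)(29.0)² = 12780 J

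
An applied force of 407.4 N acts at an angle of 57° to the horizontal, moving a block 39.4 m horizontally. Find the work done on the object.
W = F·d·cosθ = (407.4)(39.4)cos(57°) = 8742 J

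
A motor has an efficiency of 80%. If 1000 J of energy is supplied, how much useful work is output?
W_out = η·W_in = 0.8·1000 = 800.0 J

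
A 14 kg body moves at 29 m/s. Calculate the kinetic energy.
KE = ½mv² = ½(14)(29)² = 5887.0 J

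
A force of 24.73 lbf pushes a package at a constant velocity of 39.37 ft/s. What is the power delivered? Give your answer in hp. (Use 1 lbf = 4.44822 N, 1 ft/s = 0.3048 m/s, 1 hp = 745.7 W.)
Convert to SI: F = 110.004 N, v = 12.0 m/s
P = Fv = (110.004)(12.0) = 1320.05 W = 1.77 hp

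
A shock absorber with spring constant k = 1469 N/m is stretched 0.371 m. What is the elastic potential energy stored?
PE = ½kx² = ½(1469)(0.371)² = 101.1 J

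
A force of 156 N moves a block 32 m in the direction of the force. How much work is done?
W = F·d = (156)(32) = 4992 J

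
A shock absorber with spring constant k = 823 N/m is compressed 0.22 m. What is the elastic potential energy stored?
PE = ½kx² = ½(823)(0.22)² = 19.92 J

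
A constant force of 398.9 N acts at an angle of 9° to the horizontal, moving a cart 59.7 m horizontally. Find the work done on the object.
W = F·d·cosθ = (398.9)(59.7)cos(9°) = 23520 J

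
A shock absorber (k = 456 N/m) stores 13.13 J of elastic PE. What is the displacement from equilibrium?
x = √(2·PE/k) = √(2·13.13/456) = 0.24 m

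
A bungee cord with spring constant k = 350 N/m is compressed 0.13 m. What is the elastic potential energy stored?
PE = ½kx² = ½(350)(0.13)² = 2.958 J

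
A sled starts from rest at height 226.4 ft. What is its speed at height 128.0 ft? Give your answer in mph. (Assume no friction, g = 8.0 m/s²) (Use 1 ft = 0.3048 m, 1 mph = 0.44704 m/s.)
Convert to SI: h₁−h₂ = 29.9923 m
mgh₁ = mgh₂ + ½mv² ⇒ v = √(2g(h₁−h₂)) = √(2·8.0·29.9923) = 21.9061 m/s = 49.0 mph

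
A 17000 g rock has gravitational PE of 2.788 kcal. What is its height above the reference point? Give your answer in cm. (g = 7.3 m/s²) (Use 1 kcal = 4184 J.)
Convert to SI: m = 17.0 kg, PE = 11665.0 J
h = PE/(mg) = 11665.0/(17.0·7.3) = 93.9967 m = 9400 cm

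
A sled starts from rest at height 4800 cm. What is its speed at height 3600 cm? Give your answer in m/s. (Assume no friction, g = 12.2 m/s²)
Convert to SI: h₁−h₂ = 12.0 m
mgh₁ = mgh₂ + ½mv² ⇒ v = √(2g(h₁−h₂)) = √(2·12.2·12.0) = 17.11 m/s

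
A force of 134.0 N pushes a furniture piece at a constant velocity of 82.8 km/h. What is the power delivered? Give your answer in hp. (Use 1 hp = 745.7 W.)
Convert to SI: F = 134.0 N, v = 23.0 m/s
P = Fv = (134.0)(23.0) = 3082.0 W = 4.133 hp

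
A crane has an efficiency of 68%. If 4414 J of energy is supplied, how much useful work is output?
W_out = η·W_in = 0.68·4414 = 3001.52 J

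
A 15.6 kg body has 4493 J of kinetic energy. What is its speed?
v = √(2·KE/m) = √(2·4493/15.6) = 24.0 m/s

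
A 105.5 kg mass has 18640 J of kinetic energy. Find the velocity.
v = √(2·KE/m) = √(2·18640/105.5) = 18.8 m/s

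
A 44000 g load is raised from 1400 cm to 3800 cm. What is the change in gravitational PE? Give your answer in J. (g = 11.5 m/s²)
Convert to SI: m = 44.0 kg, Δh = 24.0 m
ΔPE = mgΔh = (44.0)(11.5)(24.0) = 12140 J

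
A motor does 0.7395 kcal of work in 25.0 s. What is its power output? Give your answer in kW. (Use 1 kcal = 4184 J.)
Convert to SI: W = 3094.07 J, t = 25.0 s
P = W/t = 3094.07/25.0 = 123.763 W = 0.1238 kW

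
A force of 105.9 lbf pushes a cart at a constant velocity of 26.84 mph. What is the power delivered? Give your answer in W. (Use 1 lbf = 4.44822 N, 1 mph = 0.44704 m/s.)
Convert to SI: F = 471.066 N, v = 11.9986 m/s
P = Fv = (471.066)(11.9986) = 5652 W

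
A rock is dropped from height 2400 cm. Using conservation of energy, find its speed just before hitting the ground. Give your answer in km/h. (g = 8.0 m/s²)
Convert to SI: h = 24.0 m
mgh = ½mv² ⇒ v = √(2gh) = √(2·8.0·24.0) = 19.5959 m/s = 70.55 km/h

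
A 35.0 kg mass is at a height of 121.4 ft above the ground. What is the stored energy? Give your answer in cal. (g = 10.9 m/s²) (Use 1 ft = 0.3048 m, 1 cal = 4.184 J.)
Convert to SI: m = 35.0 kg, h = 37.0027 m
PE = mgh = (35.0)(10.9)(37.0027) = 14116.5 J = 3374 cal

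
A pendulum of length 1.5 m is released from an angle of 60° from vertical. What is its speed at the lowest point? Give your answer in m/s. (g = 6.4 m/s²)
h = L(1 − cosθ) = 1.5(1 − cos60°) = 0.75 m
v = √(2gh) = √(2·6.4·0.75) = 3.098 m/s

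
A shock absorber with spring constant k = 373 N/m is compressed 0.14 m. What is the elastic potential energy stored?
PE = ½kx² = ½(373)(0.14)² = 3.655 J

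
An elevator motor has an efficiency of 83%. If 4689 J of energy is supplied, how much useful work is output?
W_out = η·W_in = 0.83·4689 = 3891.87 J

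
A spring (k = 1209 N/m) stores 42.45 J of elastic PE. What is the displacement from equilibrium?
x = √(2·PE/k) = √(2·42.45/1209) = 0.265 m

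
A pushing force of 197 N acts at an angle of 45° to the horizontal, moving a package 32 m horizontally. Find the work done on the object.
W = F·d·cosθ = (197)(32)cos(45°) = 4458 J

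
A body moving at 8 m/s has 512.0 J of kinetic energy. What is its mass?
m = 2·KE/v² = 2·512.0/(8)² = 16.0 kg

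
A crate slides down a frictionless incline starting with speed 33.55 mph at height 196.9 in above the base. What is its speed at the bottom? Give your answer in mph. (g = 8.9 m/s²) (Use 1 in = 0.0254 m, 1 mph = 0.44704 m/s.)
Convert to SI: v₀ = 14.9982 m/s, h = 5.00126 m
½mv₀² + mgh = ½mv² ⇒ v = √(v₀² + 2gh) = √(14.9982² + 2·8.9·5.00126) = 17.7191 m/s = 39.64 mph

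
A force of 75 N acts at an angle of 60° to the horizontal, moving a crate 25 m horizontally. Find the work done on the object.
W = F·d·cosθ = (75)(25)cos(60°) = 937.5 J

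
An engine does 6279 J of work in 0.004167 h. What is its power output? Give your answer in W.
Convert to SI: W = 6279.0 J, t = 15.0012 s
P = W/t = 6279.0/15.0012 = 418.6 W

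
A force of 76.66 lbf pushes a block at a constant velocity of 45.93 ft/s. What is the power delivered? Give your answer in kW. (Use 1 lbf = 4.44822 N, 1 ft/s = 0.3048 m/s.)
Convert to SI: F = 341.001 N, v = 13.9995 m/s
P = Fv = (341.001)(13.9995) = 4773.82 W = 4.774 kW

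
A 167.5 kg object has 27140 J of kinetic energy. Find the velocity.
v = √(2·KE/m) = √(2·27140/167.5) = 18.0 m/s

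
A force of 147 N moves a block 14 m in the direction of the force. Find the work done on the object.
W = F·d = (147)(14) = 2058 J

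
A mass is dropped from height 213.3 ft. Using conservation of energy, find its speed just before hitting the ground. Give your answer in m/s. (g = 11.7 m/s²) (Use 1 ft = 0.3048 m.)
Convert to SI: h = 65.0138 m
mgh = ½mv² ⇒ v = √(2gh) = √(2·11.7·65.0138) = 39.0 m/s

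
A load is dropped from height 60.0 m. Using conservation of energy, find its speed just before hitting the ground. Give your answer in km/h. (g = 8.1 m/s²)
mgh = ½mv² ⇒ v = √(2gh) = √(2·8.1·60.0) = 31.1769 m/s = 112.2 km/h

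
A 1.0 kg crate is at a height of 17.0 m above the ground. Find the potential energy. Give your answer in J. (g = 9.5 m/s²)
PE = mgh = (1.0)(9.5)(17.0) = 161.5 J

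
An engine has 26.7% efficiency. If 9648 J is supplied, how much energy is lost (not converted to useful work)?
W_lost = W_in(1 − η) = 9648·(1 − 0.267) = 7072 J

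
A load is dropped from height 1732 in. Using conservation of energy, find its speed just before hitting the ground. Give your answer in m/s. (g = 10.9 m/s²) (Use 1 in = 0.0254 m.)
Convert to SI: h = 43.9928 m
mgh = ½mv² ⇒ v = √(2gh) = √(2·10.9·43.9928) = 30.97 m/s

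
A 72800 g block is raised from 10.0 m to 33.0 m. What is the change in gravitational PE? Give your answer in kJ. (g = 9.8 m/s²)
Convert to SI: m = 72.8 kg, Δh = 23.0 m
ΔPE = mgΔh = (72.8)(9.8)(23.0) = 16409.1 J = 16.41 kJ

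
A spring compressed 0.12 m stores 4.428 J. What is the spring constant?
k = 2·PE/x² = 2·4.428/(0.12)² = 615.0 N/m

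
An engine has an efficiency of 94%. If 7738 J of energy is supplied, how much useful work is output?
W_out = η·W_in = 0.94·7738 = 7273.72 J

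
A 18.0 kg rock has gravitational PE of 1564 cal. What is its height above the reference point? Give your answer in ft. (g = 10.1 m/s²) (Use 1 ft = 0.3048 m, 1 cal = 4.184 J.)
Convert to SI: m = 18.0 kg, PE = 6543.78 J
h = PE/(mg) = 6543.78/(18.0·10.1) = 35.9944 m = 118.1 ft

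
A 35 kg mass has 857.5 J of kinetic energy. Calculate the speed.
v = √(2·KE/m) = √(2·857.5/35) = 7.0 m/s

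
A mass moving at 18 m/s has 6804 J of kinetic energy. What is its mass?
m = 2·KE/v² = 2·6804/(18)² = 42.0 kg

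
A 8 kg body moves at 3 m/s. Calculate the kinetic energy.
KE = ½mv² = ½(8)(3)² = 36.0 J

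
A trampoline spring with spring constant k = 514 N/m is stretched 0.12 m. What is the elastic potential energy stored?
PE = ½kx² = ½(514)(0.12)² = 3.701 J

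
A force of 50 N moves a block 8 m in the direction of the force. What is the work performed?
W = F·d = (50)(8) = 400.0 J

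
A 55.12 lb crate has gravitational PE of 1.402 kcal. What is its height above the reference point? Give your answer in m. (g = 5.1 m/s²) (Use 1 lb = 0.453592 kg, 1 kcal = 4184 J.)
Convert to SI: m = 25.002 kg, PE = 5865.97 J
h = PE/(mg) = 5865.97/(25.002·5.1) = 46.0 m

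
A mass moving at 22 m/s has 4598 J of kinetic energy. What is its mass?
m = 2·KE/v² = 2·4598/(22)² = 19.0 kg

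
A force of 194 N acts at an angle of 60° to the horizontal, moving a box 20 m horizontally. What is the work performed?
W = F·d·cosθ = (194)(20)cos(60°) = 1940 J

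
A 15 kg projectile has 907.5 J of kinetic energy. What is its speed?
v = √(2·KE/m) = √(2·907.5/15) = 11.0 m/s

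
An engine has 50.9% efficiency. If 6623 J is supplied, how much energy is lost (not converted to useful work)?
W_lost = W_in(1 − η) = 6623·(1 − 0.509) = 3252 J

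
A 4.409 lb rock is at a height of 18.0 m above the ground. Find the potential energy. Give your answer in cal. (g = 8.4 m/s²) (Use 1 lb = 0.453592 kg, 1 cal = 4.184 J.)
Convert to SI: m = 1.99989 kg, h = 18.0 m
PE = mgh = (1.99989)(8.4)(18.0) = 302.383 J = 72.27 cal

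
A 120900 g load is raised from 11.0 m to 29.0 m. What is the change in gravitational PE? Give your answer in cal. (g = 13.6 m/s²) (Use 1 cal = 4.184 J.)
Convert to SI: m = 120.9 kg, Δh = 18.0 m
ΔPE = mgΔh = (120.9)(13.6)(18.0) = 29596.3 J = 7074 cal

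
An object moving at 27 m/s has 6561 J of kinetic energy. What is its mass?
m = 2·KE/v² = 2·6561/(27)² = 18.0 kg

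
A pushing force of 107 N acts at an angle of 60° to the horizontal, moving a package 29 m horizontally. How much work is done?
W = F·d·cosθ = (107)(29)cos(60°) = 1552 J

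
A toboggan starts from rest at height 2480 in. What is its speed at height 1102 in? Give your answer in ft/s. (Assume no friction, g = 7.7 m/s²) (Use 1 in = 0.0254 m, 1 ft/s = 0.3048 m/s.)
Convert to SI: h₁−h₂ = 35.0012 m
mgh₁ = mgh₂ + ½mv² ⇒ v = √(2g(h₁−h₂)) = √(2·7.7·35.0012) = 23.2168 m/s = 76.17 ft/s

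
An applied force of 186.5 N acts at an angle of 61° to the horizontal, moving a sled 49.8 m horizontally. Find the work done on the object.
W = F·d·cosθ = (186.5)(49.8)cos(61°) = 4503 J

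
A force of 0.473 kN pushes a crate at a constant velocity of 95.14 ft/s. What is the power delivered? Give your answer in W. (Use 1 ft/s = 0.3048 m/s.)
Convert to SI: F = 473.0 N, v = 28.9987 m/s
P = Fv = (473.0)(28.9987) = 13720 W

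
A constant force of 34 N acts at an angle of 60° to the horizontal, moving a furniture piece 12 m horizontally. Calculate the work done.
W = F·d·cosθ = (34)(12)cos(60°) = 204.0 J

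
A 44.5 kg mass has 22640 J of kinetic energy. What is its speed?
v = √(2·KE/m) = √(2·22640/44.5) = 31.9 m/s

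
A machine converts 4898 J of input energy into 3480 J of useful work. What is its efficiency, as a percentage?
η = W_out/W_in = 3480/4898 = 71.05%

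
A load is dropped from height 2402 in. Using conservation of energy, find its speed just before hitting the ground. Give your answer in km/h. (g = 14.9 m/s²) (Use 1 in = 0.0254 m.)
Convert to SI: h = 61.0108 m
mgh = ½mv² ⇒ v = √(2gh) = √(2·14.9·61.0108) = 42.6394 m/s = 153.5 km/h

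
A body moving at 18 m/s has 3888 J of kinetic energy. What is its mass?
m = 2·KE/v² = 2·3888/(18)² = 24.0 kg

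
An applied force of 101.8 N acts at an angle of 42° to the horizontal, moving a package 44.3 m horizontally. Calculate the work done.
W = F·d·cosθ = (101.8)(44.3)cos(42°) = 3351 J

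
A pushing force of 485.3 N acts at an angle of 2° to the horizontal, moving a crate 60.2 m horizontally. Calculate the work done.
W = F·d·cosθ = (485.3)(60.2)cos(2°) = 29200 J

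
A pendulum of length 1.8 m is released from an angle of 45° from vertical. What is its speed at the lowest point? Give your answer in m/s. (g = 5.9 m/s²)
h = L(1 − cosθ) = 1.8(1 − cos45°) = 0.527208 m
v = √(2gh) = √(2·5.9·0.527208) = 2.494 m/s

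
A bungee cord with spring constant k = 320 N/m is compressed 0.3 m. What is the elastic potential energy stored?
PE = ½kx² = ½(320)(0.3)² = 14.4 J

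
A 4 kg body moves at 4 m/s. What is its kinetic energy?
KE = ½mv² = ½(4)(4)² = 32.0 J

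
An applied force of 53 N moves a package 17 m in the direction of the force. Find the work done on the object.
W = F·d = (53)(17) = 901.0 J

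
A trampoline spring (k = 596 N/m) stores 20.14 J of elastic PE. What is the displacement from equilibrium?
x = √(2·PE/k) = √(2·20.14/596) = 0.26 m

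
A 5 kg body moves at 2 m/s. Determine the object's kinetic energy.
KE = ½mv² = ½(5)(2)² = 10.0 J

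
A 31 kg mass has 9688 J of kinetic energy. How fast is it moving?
v = √(2·KE/m) = √(2·9688/31) = 25.0 m/s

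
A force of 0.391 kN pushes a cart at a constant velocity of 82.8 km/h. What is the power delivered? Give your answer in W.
Convert to SI: F = 391.0 N, v = 23.0 m/s
P = Fv = (391.0)(23.0) = 8993 W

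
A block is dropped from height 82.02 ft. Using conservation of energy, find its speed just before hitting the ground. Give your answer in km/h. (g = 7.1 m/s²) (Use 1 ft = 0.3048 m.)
Convert to SI: h = 24.9997 m
mgh = ½mv² ⇒ v = √(2gh) = √(2·7.1·24.9997) = 18.8413 m/s = 67.83 km/h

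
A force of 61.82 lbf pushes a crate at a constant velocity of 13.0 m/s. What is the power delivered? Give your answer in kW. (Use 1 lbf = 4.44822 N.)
Convert to SI: F = 274.989 N, v = 13.0 m/s
P = Fv = (274.989)(13.0) = 3574.86 W = 3.575 kW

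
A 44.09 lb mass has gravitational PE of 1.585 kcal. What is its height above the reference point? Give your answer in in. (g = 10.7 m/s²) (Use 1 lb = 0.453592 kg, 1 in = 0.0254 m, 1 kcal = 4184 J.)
Convert to SI: m = 19.9989 kg, PE = 6631.64 J
h = PE/(mg) = 6631.64/(19.9989·10.7) = 30.9907 m = 1220 in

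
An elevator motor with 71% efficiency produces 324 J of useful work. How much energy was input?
W_in = W_out/η = 324/0.71 = 456.3 J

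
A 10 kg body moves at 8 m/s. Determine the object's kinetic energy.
KE = ½mv² = ½(10)(8)² = 320.0 J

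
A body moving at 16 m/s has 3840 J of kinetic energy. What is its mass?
m = 2·KE/v² = 2·3840/(16)² = 30.0 kg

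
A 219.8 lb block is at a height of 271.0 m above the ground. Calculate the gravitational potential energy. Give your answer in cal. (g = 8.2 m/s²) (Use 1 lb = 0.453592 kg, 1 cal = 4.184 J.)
Convert to SI: m = 99.6995 kg, h = 271.0 m
PE = mgh = (99.6995)(8.2)(271.0) = 221552 J = 52950 cal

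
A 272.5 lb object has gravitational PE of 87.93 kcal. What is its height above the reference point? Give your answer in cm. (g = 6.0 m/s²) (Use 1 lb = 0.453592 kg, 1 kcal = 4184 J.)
Convert to SI: m = 123.604 kg, PE = 367899 J
h = PE/(mg) = 367899/(123.604·6.0) = 496.073 m = 49610 cm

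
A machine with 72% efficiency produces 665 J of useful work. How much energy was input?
W_in = W_out/η = 665/0.72 = 923.6 J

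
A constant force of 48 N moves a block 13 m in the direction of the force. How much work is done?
W = F·d = (48)(13) = 624.0 J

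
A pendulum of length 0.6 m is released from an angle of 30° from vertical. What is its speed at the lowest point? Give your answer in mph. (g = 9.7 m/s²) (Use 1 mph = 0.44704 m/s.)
h = L(1 − cosθ) = 0.6(1 − cos30°) = 0.0803848 m
v = √(2gh) = √(2·9.7·0.0803848) = 1.24879 m/s = 2.793 mph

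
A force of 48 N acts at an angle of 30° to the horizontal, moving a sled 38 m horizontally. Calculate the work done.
W = F·d·cosθ = (48)(38)cos(30°) = 1580 J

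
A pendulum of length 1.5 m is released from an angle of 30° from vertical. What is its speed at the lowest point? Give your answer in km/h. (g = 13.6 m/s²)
h = L(1 − cosθ) = 1.5(1 − cos30°) = 0.200962 m
v = √(2gh) = √(2·13.6·0.200962) = 2.33798 m/s = 8.417 km/h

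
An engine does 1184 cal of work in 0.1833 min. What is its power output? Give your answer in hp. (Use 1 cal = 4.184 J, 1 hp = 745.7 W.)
Convert to SI: W = 4953.86 J, t = 10.998 s
P = W/t = 4953.86/10.998 = 450.432 W = 0.604 hp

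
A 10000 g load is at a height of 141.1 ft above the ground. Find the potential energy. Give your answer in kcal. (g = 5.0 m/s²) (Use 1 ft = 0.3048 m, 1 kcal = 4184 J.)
Convert to SI: m = 10.0 kg, h = 43.0073 m
PE = mgh = (10.0)(5.0)(43.0073) = 2150.36 J = 0.5139 kcal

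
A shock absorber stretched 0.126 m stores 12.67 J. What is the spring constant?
k = 2·PE/x² = 2·12.67/(0.126)² = 1596 N/m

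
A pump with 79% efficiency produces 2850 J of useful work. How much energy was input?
W_in = W_out/η = 2850/0.79 = 3608 J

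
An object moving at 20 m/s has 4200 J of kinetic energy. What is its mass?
m = 2·KE/v² = 2·4200/(20)² = 21.0 kg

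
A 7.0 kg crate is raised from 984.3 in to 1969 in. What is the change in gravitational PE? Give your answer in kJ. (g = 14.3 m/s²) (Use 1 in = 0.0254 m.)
Convert to SI: m = 7.0 kg, Δh = 25.0114 m
ΔPE = mgΔh = (7.0)(14.3)(25.0114) = 2503.64 J = 2.504 kJ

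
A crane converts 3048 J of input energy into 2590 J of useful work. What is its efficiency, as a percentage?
η = W_out/W_in = 2590/3048 = 84.97%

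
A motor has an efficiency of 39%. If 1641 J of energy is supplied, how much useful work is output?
W_out = η·W_in = 0.39·1641 = 639.99 J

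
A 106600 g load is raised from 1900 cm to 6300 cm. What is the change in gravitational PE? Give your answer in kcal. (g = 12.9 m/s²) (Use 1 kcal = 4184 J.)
Convert to SI: m = 106.6 kg, Δh = 44.0 m
ΔPE = mgΔh = (106.6)(12.9)(44.0) = 60506.2 J = 14.46 kcal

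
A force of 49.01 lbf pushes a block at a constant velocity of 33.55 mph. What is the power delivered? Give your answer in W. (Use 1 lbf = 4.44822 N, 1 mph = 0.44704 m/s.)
Convert to SI: F = 218.007 N, v = 14.9982 m/s
P = Fv = (218.007)(14.9982) = 3270 W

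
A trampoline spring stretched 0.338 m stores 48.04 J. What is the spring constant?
k = 2·PE/x² = 2·48.04/(0.338)² = 841.0 N/m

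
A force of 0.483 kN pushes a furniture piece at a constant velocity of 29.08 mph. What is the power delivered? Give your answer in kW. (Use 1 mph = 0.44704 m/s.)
Convert to SI: F = 483.0 N, v = 12.9999 m/s
P = Fv = (483.0)(12.9999) = 6278.96 W = 6.279 kW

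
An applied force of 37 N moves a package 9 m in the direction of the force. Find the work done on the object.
W = F·d = (37)(9) = 333.0 J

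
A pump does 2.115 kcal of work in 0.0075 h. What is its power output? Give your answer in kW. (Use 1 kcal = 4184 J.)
Convert to SI: W = 8849.16 J, t = 27.0 s
P = W/t = 8849.16/27.0 = 327.747 W = 0.3277 kW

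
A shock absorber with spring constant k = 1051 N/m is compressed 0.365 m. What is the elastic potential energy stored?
PE = ½kx² = ½(1051)(0.365)² = 70.01 J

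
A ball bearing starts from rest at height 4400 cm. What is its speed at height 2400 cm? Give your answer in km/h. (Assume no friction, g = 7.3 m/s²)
Convert to SI: h₁−h₂ = 20.0 m
mgh₁ = mgh₂ + ½mv² ⇒ v = √(2g(h₁−h₂)) = √(2·7.3·20.0) = 17.088 m/s = 61.52 km/h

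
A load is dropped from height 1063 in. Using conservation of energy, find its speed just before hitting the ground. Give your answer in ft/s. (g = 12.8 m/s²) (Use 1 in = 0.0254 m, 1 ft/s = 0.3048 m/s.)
Convert to SI: h = 27.0002 m
mgh = ½mv² ⇒ v = √(2gh) = √(2·12.8·27.0002) = 26.2908 m/s = 86.26 ft/s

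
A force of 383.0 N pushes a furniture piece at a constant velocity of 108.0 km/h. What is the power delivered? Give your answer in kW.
Convert to SI: F = 383.0 N, v = 30.0 m/s
P = Fv = (383.0)(30.0) = 11490.0 W = 11.49 kW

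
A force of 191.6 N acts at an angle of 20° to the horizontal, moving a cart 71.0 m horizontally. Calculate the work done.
W = F·d·cosθ = (191.6)(71.0)cos(20°) = 12780 J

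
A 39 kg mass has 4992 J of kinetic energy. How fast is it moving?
v = √(2·KE/m) = √(2·4992/39) = 16.0 m/s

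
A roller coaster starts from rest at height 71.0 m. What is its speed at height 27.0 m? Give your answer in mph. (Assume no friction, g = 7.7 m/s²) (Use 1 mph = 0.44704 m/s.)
mgh₁ = mgh₂ + ½mv² ⇒ v = √(2g(h₁−h₂)) = √(2·7.7·44.0) = 26.0308 m/s = 58.23 mph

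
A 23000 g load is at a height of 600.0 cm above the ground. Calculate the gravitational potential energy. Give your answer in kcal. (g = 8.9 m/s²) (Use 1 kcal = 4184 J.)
Convert to SI: m = 23.0 kg, h = 6.0 m
PE = mgh = (23.0)(8.9)(6.0) = 1228.2 J = 0.2935 kcal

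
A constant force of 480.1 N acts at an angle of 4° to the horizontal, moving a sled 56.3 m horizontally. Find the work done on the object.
W = F·d·cosθ = (480.1)(56.3)cos(4°) = 26960 J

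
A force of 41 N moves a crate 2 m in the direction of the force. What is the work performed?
W = F·d = (41)(2) = 82.0 J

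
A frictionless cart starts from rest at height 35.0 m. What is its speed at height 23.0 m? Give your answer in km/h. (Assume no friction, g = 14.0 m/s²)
mgh₁ = mgh₂ + ½mv² ⇒ v = √(2g(h₁−h₂)) = √(2·14.0·12.0) = 18.3303 m/s = 65.99 km/h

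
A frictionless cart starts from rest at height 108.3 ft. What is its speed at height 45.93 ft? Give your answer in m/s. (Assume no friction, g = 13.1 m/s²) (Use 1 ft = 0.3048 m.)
Convert to SI: h₁−h₂ = 19.0104 m
mgh₁ = mgh₂ + ½mv² ⇒ v = √(2g(h₁−h₂)) = √(2·13.1·19.0104) = 22.32 m/s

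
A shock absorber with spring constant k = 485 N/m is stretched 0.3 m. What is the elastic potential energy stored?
PE = ½kx² = ½(485)(0.3)² = 21.83 J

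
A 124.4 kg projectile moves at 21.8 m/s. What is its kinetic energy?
KE = ½mv² = ½(124.4)(21.8)² = 29560 J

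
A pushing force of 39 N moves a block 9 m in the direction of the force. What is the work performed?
W = F·d = (39)(9) = 351.0 J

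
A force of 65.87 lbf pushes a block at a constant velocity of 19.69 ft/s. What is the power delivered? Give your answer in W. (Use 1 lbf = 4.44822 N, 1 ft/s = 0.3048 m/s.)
Convert to SI: F = 293.004 N, v = 6.00151 m/s
P = Fv = (293.004)(6.00151) = 1758 W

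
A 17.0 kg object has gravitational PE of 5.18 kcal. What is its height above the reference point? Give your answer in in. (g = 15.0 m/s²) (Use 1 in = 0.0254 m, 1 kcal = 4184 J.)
Convert to SI: m = 17.0 kg, PE = 21673.1 J
h = PE/(mg) = 21673.1/(17.0·15.0) = 84.9926 m = 3346 in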